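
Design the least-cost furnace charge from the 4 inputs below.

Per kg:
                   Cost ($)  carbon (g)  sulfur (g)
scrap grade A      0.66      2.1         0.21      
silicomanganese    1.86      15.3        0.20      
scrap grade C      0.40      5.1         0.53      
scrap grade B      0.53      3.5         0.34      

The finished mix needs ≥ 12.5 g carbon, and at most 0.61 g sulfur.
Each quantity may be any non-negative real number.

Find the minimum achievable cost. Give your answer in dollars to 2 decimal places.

$1.31

Let x1 = kg of scrap grade A, x2 = kg of silicomanganese, x3 = kg of scrap grade C, x4 = kg of scrap grade B.
Minimise 0.66x1 + 1.86x2 + 0.4x3 + 0.53x4 subject to:
  2.1x1 + 15.3x2 + 5.1x3 + 3.5x4 ≥ 12.5   (carbon)
  0.21x1 + 0.2x2 + 0.53x3 + 0.34x4 ≤ 0.61   (sulfur)
  x1, x2, x3, x4 ≥ 0.
At the optimum only silicomanganese, scrap grade C are positive (scrap grade A, scrap grade B = 0). The carbon and sulfur requirements are met with equality.
Optimal quantities: silicomanganese = 0.4957 kg, scrap grade C = 0.9639 kg.
Cost = 1.86·0.4957 + 0.4·0.9639 = 1.3076.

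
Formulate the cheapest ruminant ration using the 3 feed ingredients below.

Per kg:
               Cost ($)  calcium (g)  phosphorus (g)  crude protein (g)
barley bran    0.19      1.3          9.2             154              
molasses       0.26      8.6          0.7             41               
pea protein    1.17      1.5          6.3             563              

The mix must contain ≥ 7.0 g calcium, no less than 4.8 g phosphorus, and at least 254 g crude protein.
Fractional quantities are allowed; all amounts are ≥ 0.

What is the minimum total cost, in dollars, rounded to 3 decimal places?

$0.437

This is a linear program. Let x1 = kg of barley bran, x2 = kg of molasses, x3 = kg of pea protein.
min 0.19x1 + 0.26x2 + 1.17x3 subject to:
  1.3x1 + 8.6x2 + 1.5x3 ≥ 7   (calcium)
  9.2x1 + 0.7x2 + 6.3x3 ≥ 4.8   (phosphorus)
  154x1 + 41x2 + 563x3 ≥ 254   (crude protein)
  x1, x2, x3 ≥ 0.
The cheapest feasible vertex uses only barley bran, molasses; pea protein is not used. The calcium and crude protein requirements are met with equality.
Solving gives x1 = 1.493, x2 = 0.5883.
Objective = 0.19·1.493 + 0.26·0.5883 = 0.43663.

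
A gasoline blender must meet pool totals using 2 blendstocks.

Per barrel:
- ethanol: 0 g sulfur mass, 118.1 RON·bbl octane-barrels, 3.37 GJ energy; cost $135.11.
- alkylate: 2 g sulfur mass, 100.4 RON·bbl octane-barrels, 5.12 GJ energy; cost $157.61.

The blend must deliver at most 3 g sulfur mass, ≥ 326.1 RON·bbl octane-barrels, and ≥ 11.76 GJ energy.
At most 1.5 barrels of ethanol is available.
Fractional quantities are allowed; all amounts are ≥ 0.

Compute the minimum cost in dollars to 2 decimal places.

Set it up as a linear program. Let x1 = barrels of ethanol, x2 = barrels of alkylate.
Minimise 135.11x1 + 157.61x2 subject to:
  2x2 ≤ 3   (sulfur mass)
  118.1x1 + 100.4x2 ≥ 326.1   (octane-barrels)
  3.37x1 + 5.12x2 ≥ 11.76   (energy)
  x1 ≤ 1.5
  x1, x2 ≥ 0.
Both inputs are positive at the optimum. Binding constraints: octane-barrels and the ethanol cap.
That vertex is x1 = 1.5, x2 = 1.48357.
Hence cost = 135.11·1.5 + 157.61·1.48357 = $436.4905.

$436.49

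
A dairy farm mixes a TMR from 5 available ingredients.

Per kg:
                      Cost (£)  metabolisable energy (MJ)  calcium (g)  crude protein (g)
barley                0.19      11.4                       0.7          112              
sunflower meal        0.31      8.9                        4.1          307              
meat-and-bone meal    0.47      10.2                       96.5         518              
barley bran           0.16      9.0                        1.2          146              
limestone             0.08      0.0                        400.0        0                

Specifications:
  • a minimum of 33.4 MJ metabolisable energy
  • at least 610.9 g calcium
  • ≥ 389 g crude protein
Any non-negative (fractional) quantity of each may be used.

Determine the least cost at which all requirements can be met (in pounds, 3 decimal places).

£0.689

Set it up as a linear program. Let x1 = kg of barley, x2 = kg of sunflower meal, x3 = kg of meat-and-bone meal, x4 = kg of barley bran, x5 = kg of limestone.
Minimize 0.19x1 + 0.31x2 + 0.47x3 + 0.16x4 + 0.08x5 with:
  11.4x1 + 8.9x2 + 10.2x3 + 9x4 ≥ 33.4   (metabolisable energy)
  0.7x1 + 4.1x2 + 96.5x3 + 1.2x4 + 400x5 ≥ 610.9   (calcium)
  112x1 + 307x2 + 518x3 + 146x4 ≥ 389   (crude protein)
  x1, x2, x3, x4, x5 ≥ 0.
The cheapest feasible vertex uses only barley, barley bran, limestone; sunflower meal, meat-and-bone meal are not used. There the metabolisable energy, calcium, crude protein constraints are tight.
That vertex is x1 = 2.095, x4 = 1.057, x5 = 1.52.
Total cost: 0.19·2.095 + 0.16·1.057 + 0.08·1.52 = 0.68877.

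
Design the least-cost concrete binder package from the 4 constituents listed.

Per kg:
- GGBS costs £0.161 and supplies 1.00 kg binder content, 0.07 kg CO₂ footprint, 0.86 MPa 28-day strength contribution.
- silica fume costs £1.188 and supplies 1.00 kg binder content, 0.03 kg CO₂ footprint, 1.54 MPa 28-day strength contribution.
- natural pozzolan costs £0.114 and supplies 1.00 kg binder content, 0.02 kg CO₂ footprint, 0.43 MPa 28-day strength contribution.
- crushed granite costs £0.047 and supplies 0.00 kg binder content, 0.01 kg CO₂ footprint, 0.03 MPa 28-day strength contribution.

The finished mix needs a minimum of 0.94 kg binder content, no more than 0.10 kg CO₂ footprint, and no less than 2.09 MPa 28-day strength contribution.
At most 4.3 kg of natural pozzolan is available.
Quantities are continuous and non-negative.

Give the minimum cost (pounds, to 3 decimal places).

Treat it as an LP. Let x1 = kg of GGBS, x2 = kg of silica fume, x3 = kg of natural pozzolan, x4 = kg of crushed granite.
min 0.161x1 + 1.188x2 + 0.114x3 + 0.047x4 subject to:
  1x1 + 1x2 + 1x3 ≥ 0.94   (binder content)
  0.07x1 + 0.03x2 + 0.02x3 + 0.01x4 ≤ 0.1   (CO₂ footprint)
  0.86x1 + 1.54x2 + 0.43x3 + 0.03x4 ≥ 2.09   (28-day strength contribution)
  x3 ≤ 4.3
  x1, x2, x3, x4 ≥ 0.
At the optimum only GGBS, silica fume, natural pozzolan are positive (crushed granite = 0). Binding constraints: CO₂ footprint, 28-day strength contribution, the natural pozzolan cap.
So GGBS = 0.1748 kg, silica fume = 0.0589 kg, natural pozzolan = 4.3 kg.
Cost = 0.161·0.1748 + 1.188·0.0589 + 0.114·4.3 = 0.58832.

£0.588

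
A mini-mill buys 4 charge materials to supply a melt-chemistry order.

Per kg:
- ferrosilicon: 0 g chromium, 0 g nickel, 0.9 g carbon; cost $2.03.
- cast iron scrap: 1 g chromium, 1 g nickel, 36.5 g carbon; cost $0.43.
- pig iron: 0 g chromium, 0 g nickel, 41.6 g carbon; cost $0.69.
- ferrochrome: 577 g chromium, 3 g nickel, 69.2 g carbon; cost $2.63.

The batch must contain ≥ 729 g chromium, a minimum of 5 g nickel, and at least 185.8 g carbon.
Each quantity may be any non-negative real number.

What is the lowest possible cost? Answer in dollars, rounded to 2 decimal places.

$4.47

Let x1 = kg of ferrosilicon, x2 = kg of cast iron scrap, x3 = kg of pig iron, x4 = kg of ferrochrome.
Minimize 2.03x1 + 0.43x2 + 0.69x3 + 2.63x4 with:
  1x2 + 577x4 ≥ 729   (chromium)
  1x2 + 3x4 ≥ 5   (nickel)
  0.9x1 + 36.5x2 + 41.6x3 + 69.2x4 ≥ 185.8   (carbon)
  x1, x2, x3, x4 ≥ 0.
The minimum-cost mix takes nothing from ferrosilicon, pig iron — only cast iron scrap, ferrochrome. There the chromium and carbon constraints are tight.
So cast iron scrap = 2.704 kg, ferrochrome = 1.259 kg.
Hence cost = 0.43·2.704 + 2.63·1.259 = $4.4739.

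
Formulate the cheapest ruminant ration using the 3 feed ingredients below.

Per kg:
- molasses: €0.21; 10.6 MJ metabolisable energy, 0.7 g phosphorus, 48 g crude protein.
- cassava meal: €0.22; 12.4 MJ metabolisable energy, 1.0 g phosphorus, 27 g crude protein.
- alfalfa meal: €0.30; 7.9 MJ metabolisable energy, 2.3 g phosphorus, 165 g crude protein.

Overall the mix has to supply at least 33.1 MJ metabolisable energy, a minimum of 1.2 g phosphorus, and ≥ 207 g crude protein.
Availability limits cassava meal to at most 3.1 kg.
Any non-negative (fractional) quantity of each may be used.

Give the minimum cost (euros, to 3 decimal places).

€0.719

This is a linear program. Let x1 = kg of molasses, x2 = kg of cassava meal, x3 = kg of alfalfa meal.
min 0.21x1 + 0.22x2 + 0.3x3 with:
  10.6x1 + 12.4x2 + 7.9x3 ≥ 33.1   (metabolisable energy)
  0.7x1 + 1x2 + 2.3x3 ≥ 1.2   (phosphorus)
  48x1 + 27x2 + 165x3 ≥ 207   (crude protein)
  x2 ≤ 3.1
  x1, x2, x3 ≥ 0.
The optimal basis is {molasses, alfalfa meal}; cassava meal drops out. Binding constraints: metabolisable energy and crude protein.
So molasses = 2.793 kg, alfalfa meal = 0.442 kg.
Total cost: 0.21·2.793 + 0.3·0.442 = 0.71913.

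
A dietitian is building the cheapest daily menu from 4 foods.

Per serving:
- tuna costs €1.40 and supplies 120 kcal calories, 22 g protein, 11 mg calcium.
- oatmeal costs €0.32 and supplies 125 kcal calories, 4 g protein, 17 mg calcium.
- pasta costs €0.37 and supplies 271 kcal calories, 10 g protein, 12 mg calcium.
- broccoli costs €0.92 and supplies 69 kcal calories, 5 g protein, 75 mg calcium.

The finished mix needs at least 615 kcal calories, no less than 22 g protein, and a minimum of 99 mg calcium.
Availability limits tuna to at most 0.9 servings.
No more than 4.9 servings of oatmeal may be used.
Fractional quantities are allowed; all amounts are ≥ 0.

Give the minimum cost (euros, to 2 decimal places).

Treat it as an LP. Let x1 = servings of tuna, x2 = servings of oatmeal, x3 = servings of pasta, x4 = servings of broccoli.
Minimise 1.4x1 + 0.32x2 + 0.37x3 + 0.92x4 s.t.:
  120x1 + 125x2 + 271x3 + 69x4 ≥ 615   (calories)
  22x1 + 4x2 + 10x3 + 5x4 ≥ 22   (protein)
  11x1 + 17x2 + 12x3 + 75x4 ≥ 99   (calcium)
  x1 ≤ 0.9
  x2 ≤ 4.9
  x1, x2, x3, x4 ≥ 0.
The minimum-cost mix takes nothing from tuna, oatmeal — only pasta, broccoli. There the calories and calcium constraints are tight.
Optimal quantities: pasta = 2.015 servings, broccoli = 0.9975 servings.
Cost = 0.37·2.015 + 0.92·0.9975 = 1.6633.

€1.66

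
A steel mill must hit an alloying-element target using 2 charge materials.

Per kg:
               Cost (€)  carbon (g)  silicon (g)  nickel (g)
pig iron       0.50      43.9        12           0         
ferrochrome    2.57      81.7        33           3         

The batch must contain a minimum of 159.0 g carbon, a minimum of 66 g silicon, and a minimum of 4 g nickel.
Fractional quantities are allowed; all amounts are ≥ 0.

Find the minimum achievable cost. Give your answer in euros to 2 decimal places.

€4.34

Treat it as an LP. Let x1 = kg of pig iron, x2 = kg of ferrochrome.
Minimise 0.5x1 + 2.57x2 subject to:
  43.9x1 + 81.7x2 ≥ 159   (carbon)
  12x1 + 33x2 ≥ 66   (silicon)
  3x2 ≥ 4   (nickel)
  x1, x2 ≥ 0.
Both inputs are positive at the optimum. Binding constraints: silicon and nickel.
So pig iron = 1.833 kg, ferrochrome = 1.333 kg.
Total cost: 0.5·1.833 + 2.57·1.333 = 4.3423.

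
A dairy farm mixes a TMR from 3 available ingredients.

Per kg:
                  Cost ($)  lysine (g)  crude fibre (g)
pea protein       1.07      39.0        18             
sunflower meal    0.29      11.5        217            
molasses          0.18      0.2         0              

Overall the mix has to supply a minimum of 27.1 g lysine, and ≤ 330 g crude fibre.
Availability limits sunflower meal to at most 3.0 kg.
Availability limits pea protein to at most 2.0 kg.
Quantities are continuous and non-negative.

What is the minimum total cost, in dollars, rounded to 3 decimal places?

Let x1 = kg of pea protein, x2 = kg of sunflower meal, x3 = kg of molasses.
Minimise 1.07x1 + 0.29x2 + 0.18x3 with:
  39x1 + 11.5x2 + 0.2x3 ≥ 27.1   (lysine)
  18x1 + 217x2 ≤ 330   (crude fibre)
  x2 ≤ 3
  x1 ≤ 2
  x1, x2, x3 ≥ 0.
The minimum-cost mix takes nothing from molasses — only pea protein, sunflower meal. There the lysine and crude fibre constraints are tight.
Optimal quantities: pea protein = 0.2526 kg, sunflower meal = 1.5 kg.
Total cost: 1.07·0.2526 + 0.29·1.5 = 0.70528.

$0.705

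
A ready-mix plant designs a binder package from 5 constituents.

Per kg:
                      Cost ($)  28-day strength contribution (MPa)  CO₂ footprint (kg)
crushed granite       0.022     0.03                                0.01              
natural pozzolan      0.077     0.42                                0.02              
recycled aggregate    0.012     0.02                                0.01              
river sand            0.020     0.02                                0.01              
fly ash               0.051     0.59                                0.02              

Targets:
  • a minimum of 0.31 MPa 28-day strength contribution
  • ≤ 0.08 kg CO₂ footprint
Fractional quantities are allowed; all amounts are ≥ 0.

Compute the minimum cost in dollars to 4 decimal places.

Let x1 = kg of crushed granite, x2 = kg of natural pozzolan, x3 = kg of recycled aggregate, x4 = kg of river sand, x5 = kg of fly ash.
min 0.022x1 + 0.077x2 + 0.012x3 + 0.02x4 + 0.051x5 subject to:
  0.03x1 + 0.42x2 + 0.02x3 + 0.02x4 + 0.59x5 ≥ 0.31   (28-day strength contribution)
  0.01x1 + 0.02x2 + 0.01x3 + 0.01x4 + 0.02x5 ≤ 0.08   (CO₂ footprint)
  x1, x2, x3, x4, x5 ≥ 0.
At the optimum only fly ash is positive (crushed granite, natural pozzolan, recycled aggregate, river sand = 0). Binding constraint: 28-day strength contribution.
That vertex is x5 = 0.5254.
Objective = 0.051·0.5254 = 0.026795.

$0.0268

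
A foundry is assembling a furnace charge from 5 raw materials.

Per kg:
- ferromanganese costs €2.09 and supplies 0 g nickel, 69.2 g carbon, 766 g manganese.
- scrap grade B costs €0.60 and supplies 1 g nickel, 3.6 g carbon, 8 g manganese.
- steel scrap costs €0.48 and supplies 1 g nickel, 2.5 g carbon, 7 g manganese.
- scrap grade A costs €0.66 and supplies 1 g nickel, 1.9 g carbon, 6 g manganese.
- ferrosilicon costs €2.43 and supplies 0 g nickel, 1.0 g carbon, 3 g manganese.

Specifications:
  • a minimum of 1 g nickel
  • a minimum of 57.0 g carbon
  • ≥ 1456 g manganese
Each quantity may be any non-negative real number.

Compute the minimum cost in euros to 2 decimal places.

€4.43

Treat it as an LP. Let x1 = kg of ferromanganese, x2 = kg of scrap grade B, x3 = kg of steel scrap, x4 = kg of scrap grade A, x5 = kg of ferrosilicon.
Minimize 2.09x1 + 0.6x2 + 0.48x3 + 0.66x4 + 2.43x5 with:
  1x2 + 1x3 + 1x4 ≥ 1   (nickel)
  69.2x1 + 3.6x2 + 2.5x3 + 1.9x4 + 1x5 ≥ 57   (carbon)
  766x1 + 8x2 + 7x3 + 6x4 + 3x5 ≥ 1456   (manganese)
  x1, x2, x3, x4, x5 ≥ 0.
The optimal basis is {ferromanganese, steel scrap}; scrap grade B, scrap grade A, ferrosilicon drop out. Binding constraints: nickel and manganese.
So ferromanganese = 1.892 kg, steel scrap = 1 kg.
Hence cost = 2.09·1.892 + 0.48·1 = €4.4343.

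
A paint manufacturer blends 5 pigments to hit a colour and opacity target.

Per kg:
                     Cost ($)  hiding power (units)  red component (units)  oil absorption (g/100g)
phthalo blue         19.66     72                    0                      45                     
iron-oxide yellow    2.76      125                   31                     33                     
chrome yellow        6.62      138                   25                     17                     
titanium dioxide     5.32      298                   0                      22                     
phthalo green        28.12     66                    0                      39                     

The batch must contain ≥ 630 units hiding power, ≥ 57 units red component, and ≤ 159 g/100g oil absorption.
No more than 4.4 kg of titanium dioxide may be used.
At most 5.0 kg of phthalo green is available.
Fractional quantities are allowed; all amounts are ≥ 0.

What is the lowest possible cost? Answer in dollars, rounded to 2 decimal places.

$12.22

Let x1 = kg of phthalo blue, x2 = kg of iron-oxide yellow, x3 = kg of chrome yellow, x4 = kg of titanium dioxide, x5 = kg of phthalo green.
Minimize 19.66x1 + 2.76x2 + 6.62x3 + 5.32x4 + 28.12x5 with:
  72x1 + 125x2 + 138x3 + 298x4 + 66x5 ≥ 630   (hiding power)
  31x2 + 25x3 ≥ 57   (red component)
  45x1 + 33x2 + 17x3 + 22x4 + 39x5 ≤ 159   (oil absorption)
  x4 ≤ 4.4
  x5 ≤ 5
  x1, x2, x3, x4, x5 ≥ 0.
At the optimum only iron-oxide yellow, titanium dioxide are positive (phthalo blue, chrome yellow, phthalo green = 0). The hiding power and red component requirements are met with equality.
That vertex is x2 = 1.839, x4 = 1.343.
Objective = 2.76·1.839 + 5.32·1.343 = 12.2204.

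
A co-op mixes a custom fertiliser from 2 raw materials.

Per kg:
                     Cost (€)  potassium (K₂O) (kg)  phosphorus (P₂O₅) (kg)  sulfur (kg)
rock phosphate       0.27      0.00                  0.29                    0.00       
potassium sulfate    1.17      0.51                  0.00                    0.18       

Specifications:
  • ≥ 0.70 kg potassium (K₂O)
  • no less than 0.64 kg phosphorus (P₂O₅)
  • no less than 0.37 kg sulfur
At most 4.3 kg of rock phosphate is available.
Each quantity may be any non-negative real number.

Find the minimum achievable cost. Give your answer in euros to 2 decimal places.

Let x1 = kg of rock phosphate, x2 = kg of potassium sulfate.
Minimize 0.27x1 + 1.17x2 with:
  0.51x2 ≥ 0.7   (potassium (K₂O))
  0.29x1 ≥ 0.64   (phosphorus (P₂O₅))
  0.18x2 ≥ 0.37   (sulfur)
  x1 ≤ 4.3
  x1, x2 ≥ 0.
Both inputs are positive at the optimum. Binding constraints: phosphorus (P₂O₅) and sulfur.
Solving gives x1 = 2.207, x2 = 2.056.
Total cost: 0.27·2.207 + 1.17·2.056 = 3.0014.

€3.00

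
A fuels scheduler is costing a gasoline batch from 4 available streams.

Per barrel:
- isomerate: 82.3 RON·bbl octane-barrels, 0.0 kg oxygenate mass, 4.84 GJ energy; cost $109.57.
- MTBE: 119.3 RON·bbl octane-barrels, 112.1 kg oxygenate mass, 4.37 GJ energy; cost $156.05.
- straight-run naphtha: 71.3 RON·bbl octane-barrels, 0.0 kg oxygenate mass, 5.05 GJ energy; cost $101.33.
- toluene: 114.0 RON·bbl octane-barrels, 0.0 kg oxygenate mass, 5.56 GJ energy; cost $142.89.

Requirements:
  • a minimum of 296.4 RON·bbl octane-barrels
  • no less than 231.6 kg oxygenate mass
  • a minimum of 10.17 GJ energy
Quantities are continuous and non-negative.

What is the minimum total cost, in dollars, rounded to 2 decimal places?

$384.98

This is a linear program. Let x1 = barrels of isomerate, x2 = barrels of MTBE, x3 = barrels of straight-run naphtha, x4 = barrels of toluene.
Minimize 109.57x1 + 156.05x2 + 101.33x3 + 142.89x4 with:
  82.3x1 + 119.3x2 + 71.3x3 + 114x4 ≥ 296.4   (octane-barrels)
  112.1x2 ≥ 231.6   (oxygenate mass)
  4.84x1 + 4.37x2 + 5.05x3 + 5.56x4 ≥ 10.17   (energy)
  x1, x2, x3, x4 ≥ 0.
The cheapest feasible vertex uses only MTBE, toluene; isomerate, straight-run naphtha are not used. Binding constraints: octane-barrels and oxygenate mass.
Solving gives x2 = 2.066, x4 = 0.43794.
Total cost: 156.05·2.066 + 142.89·0.43794 = 384.9765.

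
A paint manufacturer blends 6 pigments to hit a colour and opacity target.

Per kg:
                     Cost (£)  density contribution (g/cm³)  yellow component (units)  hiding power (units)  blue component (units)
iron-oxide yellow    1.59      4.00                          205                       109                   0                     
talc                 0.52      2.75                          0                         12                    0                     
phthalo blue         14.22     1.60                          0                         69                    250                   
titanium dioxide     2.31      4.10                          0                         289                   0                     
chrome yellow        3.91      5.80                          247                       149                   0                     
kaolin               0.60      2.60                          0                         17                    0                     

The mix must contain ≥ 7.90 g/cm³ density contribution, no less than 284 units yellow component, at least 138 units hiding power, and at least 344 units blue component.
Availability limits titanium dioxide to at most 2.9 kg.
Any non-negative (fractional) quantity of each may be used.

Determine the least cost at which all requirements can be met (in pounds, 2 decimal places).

Let x1 = kg of iron-oxide yellow, x2 = kg of talc, x3 = kg of phthalo blue, x4 = kg of titanium dioxide, x5 = kg of chrome yellow, x6 = kg of kaolin.
Minimize 1.59x1 + 0.52x2 + 14.22x3 + 2.31x4 + 3.91x5 + 0.6x6 subject to:
  4x1 + 2.75x2 + 1.6x3 + 4.1x4 + 5.8x5 + 2.6x6 ≥ 7.9   (density contribution)
  205x1 + 247x5 ≥ 284   (yellow component)
  109x1 + 12x2 + 69x3 + 289x4 + 149x5 + 17x6 ≥ 138   (hiding power)
  250x3 ≥ 344   (blue component)
  x4 ≤ 2.9
  x1, x2, x3, x4, x5, x6 ≥ 0.
The cheapest feasible vertex uses only iron-oxide yellow, talc, phthalo blue; titanium dioxide, chrome yellow, kaolin are not used. Binding constraints: density contribution, yellow component, blue component.
Solving gives x1 = 1.385, x2 = 0.05707, x3 = 1.376.
Hence cost = 1.59·1.385 + 0.52·0.05707 + 14.22·1.376 = £21.7985.

£21.80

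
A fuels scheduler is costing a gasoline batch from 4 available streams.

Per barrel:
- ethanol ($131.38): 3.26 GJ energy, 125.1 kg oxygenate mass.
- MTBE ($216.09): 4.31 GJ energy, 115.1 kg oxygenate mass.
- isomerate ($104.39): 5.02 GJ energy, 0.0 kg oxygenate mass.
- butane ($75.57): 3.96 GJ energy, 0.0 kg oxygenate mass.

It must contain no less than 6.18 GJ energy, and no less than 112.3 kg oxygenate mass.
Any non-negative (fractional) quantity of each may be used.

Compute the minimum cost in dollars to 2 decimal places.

$180.03

Treat it as an LP. Let x1 = barrels of ethanol, x2 = barrels of MTBE, x3 = barrels of isomerate, x4 = barrels of butane.
Minimize 131.38x1 + 216.09x2 + 104.39x3 + 75.57x4 s.t.:
  3.26x1 + 4.31x2 + 5.02x3 + 3.96x4 ≥ 6.18   (energy)
  125.1x1 + 115.1x2 ≥ 112.3   (oxygenate mass)
  x1, x2, x3, x4 ≥ 0.
The cheapest feasible vertex uses only ethanol, butane; MTBE, isomerate are not used. There the energy and oxygenate mass constraints are tight.
So ethanol = 0.8977 barrels, butane = 0.8216 barrels.
Hence cost = 131.38·0.8977 + 75.57·0.8216 = $180.0281.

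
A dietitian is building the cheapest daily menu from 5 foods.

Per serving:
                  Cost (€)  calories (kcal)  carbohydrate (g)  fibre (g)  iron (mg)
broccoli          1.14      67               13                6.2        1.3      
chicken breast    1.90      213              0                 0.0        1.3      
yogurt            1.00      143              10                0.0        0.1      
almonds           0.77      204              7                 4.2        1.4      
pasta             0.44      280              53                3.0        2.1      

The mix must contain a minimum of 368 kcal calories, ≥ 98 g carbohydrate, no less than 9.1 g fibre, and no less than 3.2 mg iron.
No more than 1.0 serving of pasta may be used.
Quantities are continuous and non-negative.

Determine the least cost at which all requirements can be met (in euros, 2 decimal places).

€4.39

This is a linear program. Let x1 = servings of broccoli, x2 = servings of chicken breast, x3 = servings of yogurt, x4 = servings of almonds, x5 = servings of pasta.
Minimise 1.14x1 + 1.9x2 + 1x3 + 0.77x4 + 0.44x5 with:
  67x1 + 213x2 + 143x3 + 204x4 + 280x5 ≥ 368   (calories)
  13x1 + 10x3 + 7x4 + 53x5 ≥ 98   (carbohydrate)
  6.2x1 + 4.2x4 + 3x5 ≥ 9.1   (fibre)
  1.3x1 + 1.3x2 + 0.1x3 + 1.4x4 + 2.1x5 ≥ 3.2   (iron)
  x5 ≤ 1
  x1, x2, x3, x4, x5 ≥ 0.
The cheapest feasible vertex uses only broccoli, pasta; chicken breast, yogurt, almonds are not used. There the carbohydrate and the pasta cap constraints are tight.
That vertex is x1 = 3.462, x5 = 1.
Total cost: 1.14·3.462 + 0.44·1 = 4.3867.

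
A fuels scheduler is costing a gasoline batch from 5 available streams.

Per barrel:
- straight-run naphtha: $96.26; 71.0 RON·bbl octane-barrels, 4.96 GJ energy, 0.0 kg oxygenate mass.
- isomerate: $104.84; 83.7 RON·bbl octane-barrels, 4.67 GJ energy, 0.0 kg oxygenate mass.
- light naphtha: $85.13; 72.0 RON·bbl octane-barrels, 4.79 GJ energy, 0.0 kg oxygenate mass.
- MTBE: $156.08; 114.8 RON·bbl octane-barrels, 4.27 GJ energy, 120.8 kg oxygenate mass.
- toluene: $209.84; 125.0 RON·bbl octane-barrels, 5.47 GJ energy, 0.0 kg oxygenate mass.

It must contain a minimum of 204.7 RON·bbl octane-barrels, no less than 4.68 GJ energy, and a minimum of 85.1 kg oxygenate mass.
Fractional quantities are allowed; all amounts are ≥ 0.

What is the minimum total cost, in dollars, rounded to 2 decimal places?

Let x1 = barrels of straight-run naphtha, x2 = barrels of isomerate, x3 = barrels of light naphtha, x4 = barrels of MTBE, x5 = barrels of toluene.
min 96.26x1 + 104.84x2 + 85.13x3 + 156.08x4 + 209.84x5 s.t.:
  71x1 + 83.7x2 + 72x3 + 114.8x4 + 125x5 ≥ 204.7   (octane-barrels)
  4.96x1 + 4.67x2 + 4.79x3 + 4.27x4 + 5.47x5 ≥ 4.68   (energy)
  120.8x4 ≥ 85.1   (oxygenate mass)
  x1, x2, x3, x4, x5 ≥ 0.
The cheapest feasible vertex uses only light naphtha, MTBE; straight-run naphtha, isomerate, toluene are not used. Binding constraints: octane-barrels and oxygenate mass.
That vertex is x3 = 1.7198, x4 = 0.70447.
Total cost: 85.13·1.7198 + 156.08·0.70447 = 256.3603.

$256.36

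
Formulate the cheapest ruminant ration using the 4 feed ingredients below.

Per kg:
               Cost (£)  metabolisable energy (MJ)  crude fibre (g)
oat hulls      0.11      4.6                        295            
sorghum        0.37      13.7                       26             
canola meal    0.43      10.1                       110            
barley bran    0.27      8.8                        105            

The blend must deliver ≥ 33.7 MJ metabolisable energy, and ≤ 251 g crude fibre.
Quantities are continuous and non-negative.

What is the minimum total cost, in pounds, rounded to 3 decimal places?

This is a linear program. Let x1 = kg of oat hulls, x2 = kg of sorghum, x3 = kg of canola meal, x4 = kg of barley bran.
min 0.11x1 + 0.37x2 + 0.43x3 + 0.27x4 with:
  4.6x1 + 13.7x2 + 10.1x3 + 8.8x4 ≥ 33.7   (metabolisable energy)
  295x1 + 26x2 + 110x3 + 105x4 ≤ 251   (crude fibre)
  x1, x2, x3, x4 ≥ 0.
The optimal basis is {oat hulls, sorghum}; canola meal, barley bran drop out. The metabolisable energy and crude fibre requirements are met with equality.
So oat hulls = 0.6534 kg, sorghum = 2.24 kg.
Objective = 0.11·0.6534 + 0.37·2.24 = 0.90067.

£0.901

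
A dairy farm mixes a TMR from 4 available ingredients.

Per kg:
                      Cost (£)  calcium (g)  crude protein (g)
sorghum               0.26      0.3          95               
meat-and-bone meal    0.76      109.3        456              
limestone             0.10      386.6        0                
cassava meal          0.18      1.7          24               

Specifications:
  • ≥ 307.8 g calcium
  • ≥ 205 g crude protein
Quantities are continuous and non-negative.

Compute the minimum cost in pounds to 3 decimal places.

Set it up as a linear program. Let x1 = kg of sorghum, x2 = kg of meat-and-bone meal, x3 = kg of limestone, x4 = kg of cassava meal.
Minimize 0.26x1 + 0.76x2 + 0.1x3 + 0.18x4 s.t.:
  0.3x1 + 109.3x2 + 386.6x3 + 1.7x4 ≥ 307.8   (calcium)
  95x1 + 456x2 + 24x4 ≥ 205   (crude protein)
  x1, x2, x3, x4 ≥ 0.
The cheapest feasible vertex uses only meat-and-bone meal, limestone; sorghum, cassava meal are not used. There the calcium and crude protein constraints are tight.
Solving gives x2 = 0.4496, x3 = 0.6691.
Hence cost = 0.76·0.4496 + 0.1·0.6691 = £0.40861.

£0.409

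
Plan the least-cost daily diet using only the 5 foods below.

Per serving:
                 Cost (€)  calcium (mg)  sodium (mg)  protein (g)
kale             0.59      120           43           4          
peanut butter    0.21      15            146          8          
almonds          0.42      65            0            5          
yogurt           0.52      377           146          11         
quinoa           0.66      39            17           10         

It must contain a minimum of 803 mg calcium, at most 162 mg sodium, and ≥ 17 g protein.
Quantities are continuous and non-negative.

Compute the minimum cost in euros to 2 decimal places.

Let x1 = servings of kale, x2 = servings of peanut butter, x3 = servings of almonds, x4 = servings of yogurt, x5 = servings of quinoa.
min 0.59x1 + 0.21x2 + 0.42x3 + 0.52x4 + 0.66x5 subject to:
  120x1 + 15x2 + 65x3 + 377x4 + 39x5 ≥ 803   (calcium)
  43x1 + 146x2 + 146x4 + 17x5 ≤ 162   (sodium)
  4x1 + 8x2 + 5x3 + 11x4 + 10x5 ≥ 17   (protein)
  x1, x2, x3, x4, x5 ≥ 0.
The optimal basis is {almonds, yogurt}; kale, peanut butter, quinoa drop out. Binding constraints: calcium and sodium.
Solving gives x3 = 5.918, x4 = 1.11.
Total cost: 0.42·5.918 + 0.52·1.11 = 3.0628.

€3.06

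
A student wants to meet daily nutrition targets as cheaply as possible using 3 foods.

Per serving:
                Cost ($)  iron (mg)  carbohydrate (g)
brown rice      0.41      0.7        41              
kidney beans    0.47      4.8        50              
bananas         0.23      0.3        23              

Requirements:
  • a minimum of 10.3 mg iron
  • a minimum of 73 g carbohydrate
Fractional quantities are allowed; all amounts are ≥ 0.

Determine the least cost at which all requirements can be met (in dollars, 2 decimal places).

Let x1 = servings of brown rice, x2 = servings of kidney beans, x3 = servings of bananas.
min 0.41x1 + 0.47x2 + 0.23x3 with:
  0.7x1 + 4.8x2 + 0.3x3 ≥ 10.3   (iron)
  41x1 + 50x2 + 23x3 ≥ 73   (carbohydrate)
  x1, x2, x3 ≥ 0.
The cheapest feasible vertex uses only kidney beans; brown rice, bananas are not used. The iron requirement is met with equality.
That vertex is x2 = 2.146.
Cost = 0.47·2.146 = 1.0086.

$1.01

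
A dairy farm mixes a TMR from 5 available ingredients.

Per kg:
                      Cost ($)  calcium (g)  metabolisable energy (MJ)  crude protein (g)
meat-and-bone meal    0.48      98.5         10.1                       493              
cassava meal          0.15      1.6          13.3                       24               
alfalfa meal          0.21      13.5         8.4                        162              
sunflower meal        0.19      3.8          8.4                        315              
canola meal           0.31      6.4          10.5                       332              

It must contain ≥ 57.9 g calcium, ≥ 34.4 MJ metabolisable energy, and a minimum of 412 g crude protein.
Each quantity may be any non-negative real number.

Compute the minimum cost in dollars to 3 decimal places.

This is a linear program. Let x1 = kg of meat-and-bone meal, x2 = kg of cassava meal, x3 = kg of alfalfa meal, x4 = kg of sunflower meal, x5 = kg of canola meal.
min 0.48x1 + 0.15x2 + 0.21x3 + 0.19x4 + 0.31x5 s.t.:
  98.5x1 + 1.6x2 + 13.5x3 + 3.8x4 + 6.4x5 ≥ 57.9   (calcium)
  10.1x1 + 13.3x2 + 8.4x3 + 8.4x4 + 10.5x5 ≥ 34.4   (metabolisable energy)
  493x1 + 24x2 + 162x3 + 315x4 + 332x5 ≥ 412   (crude protein)
  x1, x2, x3, x4, x5 ≥ 0.
The cheapest feasible vertex uses only meat-and-bone meal, cassava meal, sunflower meal; alfalfa meal, canola meal are not used. The calcium, metabolisable energy, crude protein requirements are met with equality.
Optimal quantities: meat-and-bone meal = 0.5438 kg, cassava meal = 1.98 kg, sunflower meal = 0.3059 kg.
Hence cost = 0.48·0.5438 + 0.15·1.98 + 0.19·0.3059 = $0.61615.

$0.616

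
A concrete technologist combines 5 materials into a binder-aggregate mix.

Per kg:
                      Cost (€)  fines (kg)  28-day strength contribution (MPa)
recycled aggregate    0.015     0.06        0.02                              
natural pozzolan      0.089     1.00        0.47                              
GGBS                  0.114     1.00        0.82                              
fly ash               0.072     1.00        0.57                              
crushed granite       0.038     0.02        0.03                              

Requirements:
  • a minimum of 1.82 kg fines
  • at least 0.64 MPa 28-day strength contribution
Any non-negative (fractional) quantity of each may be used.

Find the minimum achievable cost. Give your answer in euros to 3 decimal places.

€0.131

Let x1 = kg of recycled aggregate, x2 = kg of natural pozzolan, x3 = kg of GGBS, x4 = kg of fly ash, x5 = kg of crushed granite.
Minimize 0.015x1 + 0.089x2 + 0.114x3 + 0.072x4 + 0.038x5 with:
  0.06x1 + 1x2 + 1x3 + 1x4 + 0.02x5 ≥ 1.82   (fines)
  0.02x1 + 0.47x2 + 0.82x3 + 0.57x4 + 0.03x5 ≥ 0.64   (28-day strength contribution)
  x1, x2, x3, x4, x5 ≥ 0.
The optimal basis is {fly ash}; recycled aggregate, natural pozzolan, GGBS, crushed granite drop out. The fines requirement is met with equality.
Solving gives x4 = 1.82.
Cost = 0.072·1.82 = 0.13104.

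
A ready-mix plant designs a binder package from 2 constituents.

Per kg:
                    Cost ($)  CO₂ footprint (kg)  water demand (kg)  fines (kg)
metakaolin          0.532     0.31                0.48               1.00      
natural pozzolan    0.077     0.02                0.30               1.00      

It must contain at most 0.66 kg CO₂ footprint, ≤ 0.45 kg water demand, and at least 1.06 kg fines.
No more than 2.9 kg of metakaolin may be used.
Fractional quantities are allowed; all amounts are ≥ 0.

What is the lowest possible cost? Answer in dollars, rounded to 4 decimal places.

$0.0816

Set it up as a linear program. Let x1 = kg of metakaolin, x2 = kg of natural pozzolan.
Minimise 0.532x1 + 0.077x2 subject to:
  0.31x1 + 0.02x2 ≤ 0.66   (CO₂ footprint)
  0.48x1 + 0.3x2 ≤ 0.45   (water demand)
  1x1 + 1x2 ≥ 1.06   (fines)
  x1 ≤ 2.9
  x1, x2 ≥ 0.
The minimum-cost mix takes nothing from metakaolin — only natural pozzolan. There the fines constraint is tight.
Optimal quantities: natural pozzolan = 1.06 kg.
Cost = 0.077·1.06 = 0.081620.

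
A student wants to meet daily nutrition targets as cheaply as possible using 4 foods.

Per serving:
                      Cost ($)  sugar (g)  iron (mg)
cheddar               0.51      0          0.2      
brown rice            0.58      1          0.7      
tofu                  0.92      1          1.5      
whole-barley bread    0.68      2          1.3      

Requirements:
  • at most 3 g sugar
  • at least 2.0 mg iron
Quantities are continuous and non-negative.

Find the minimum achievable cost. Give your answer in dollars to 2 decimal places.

$1.05

Let x1 = servings of cheddar, x2 = servings of brown rice, x3 = servings of tofu, x4 = servings of whole-barley bread.
min 0.51x1 + 0.58x2 + 0.92x3 + 0.68x4 subject to:
  1x2 + 1x3 + 2x4 ≤ 3   (sugar)
  0.2x1 + 0.7x2 + 1.5x3 + 1.3x4 ≥ 2   (iron)
  x1, x2, x3, x4 ≥ 0.
At the optimum only tofu, whole-barley bread are positive (cheddar, brown rice = 0). Binding constraints: sugar and iron.
Solving gives x3 = 0.05882, x4 = 1.471.
Cost = 0.92·0.05882 + 0.68·1.471 = 1.0544.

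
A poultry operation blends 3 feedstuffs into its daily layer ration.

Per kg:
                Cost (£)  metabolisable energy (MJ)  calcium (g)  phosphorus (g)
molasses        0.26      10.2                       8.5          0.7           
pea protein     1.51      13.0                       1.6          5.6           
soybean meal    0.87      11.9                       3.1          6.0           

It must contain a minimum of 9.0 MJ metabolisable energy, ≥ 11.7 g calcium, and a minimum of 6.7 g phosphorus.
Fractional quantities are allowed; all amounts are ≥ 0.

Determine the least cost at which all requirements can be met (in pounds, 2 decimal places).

£1.13

Let x1 = kg of molasses, x2 = kg of pea protein, x3 = kg of soybean meal.
min 0.26x1 + 1.51x2 + 0.87x3 subject to:
  10.2x1 + 13x2 + 11.9x3 ≥ 9   (metabolisable energy)
  8.5x1 + 1.6x2 + 3.1x3 ≥ 11.7   (calcium)
  0.7x1 + 5.6x2 + 6x3 ≥ 6.7   (phosphorus)
  x1, x2, x3 ≥ 0.
The optimal basis is {molasses, soybean meal}; pea protein drops out. There the calcium and phosphorus constraints are tight.
That vertex is x1 = 1.012, x3 = 0.9986.
Cost = 0.26·1.012 + 0.87·0.9986 = 1.1319.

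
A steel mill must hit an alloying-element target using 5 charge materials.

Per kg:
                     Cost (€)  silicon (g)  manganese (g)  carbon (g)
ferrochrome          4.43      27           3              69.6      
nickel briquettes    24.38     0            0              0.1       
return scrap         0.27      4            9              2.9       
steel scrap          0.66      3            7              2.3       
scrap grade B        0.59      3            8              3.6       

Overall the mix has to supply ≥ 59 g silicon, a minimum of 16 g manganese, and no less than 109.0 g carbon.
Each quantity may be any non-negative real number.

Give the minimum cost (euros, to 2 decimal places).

Treat it as an LP. Let x1 = kg of ferrochrome, x2 = kg of nickel briquettes, x3 = kg of return scrap, x4 = kg of steel scrap, x5 = kg of scrap grade B.
Minimize 4.43x1 + 24.38x2 + 0.27x3 + 0.66x4 + 0.59x5 subject to:
  27x1 + 4x3 + 3x4 + 3x5 ≥ 59   (silicon)
  3x1 + 9x3 + 7x4 + 8x5 ≥ 16   (manganese)
  69.6x1 + 0.1x2 + 2.9x3 + 2.3x4 + 3.6x5 ≥ 109   (carbon)
  x1, x2, x3, x4, x5 ≥ 0.
At the optimum only ferrochrome, return scrap are positive (nickel briquettes, steel scrap, scrap grade B = 0). Binding constraints: silicon and carbon.
That vertex is x1 = 1.3238, x3 = 5.8141.
Objective = 4.43·1.3238 + 0.27·5.8141 = 7.4342.

€7.43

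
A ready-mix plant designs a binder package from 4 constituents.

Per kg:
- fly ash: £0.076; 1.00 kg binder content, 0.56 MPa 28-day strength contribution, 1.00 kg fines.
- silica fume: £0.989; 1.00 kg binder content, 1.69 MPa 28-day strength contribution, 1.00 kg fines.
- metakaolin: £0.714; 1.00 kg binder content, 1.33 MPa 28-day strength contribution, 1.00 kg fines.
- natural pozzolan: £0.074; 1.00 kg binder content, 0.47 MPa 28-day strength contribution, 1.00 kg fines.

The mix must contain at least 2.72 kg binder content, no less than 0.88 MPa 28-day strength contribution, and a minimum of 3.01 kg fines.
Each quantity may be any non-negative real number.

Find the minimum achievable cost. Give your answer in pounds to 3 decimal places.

£0.223

Let x1 = kg of fly ash, x2 = kg of silica fume, x3 = kg of metakaolin, x4 = kg of natural pozzolan.
Minimize 0.076x1 + 0.989x2 + 0.714x3 + 0.074x4 with:
  1x1 + 1x2 + 1x3 + 1x4 ≥ 2.72   (binder content)
  0.56x1 + 1.69x2 + 1.33x3 + 0.47x4 ≥ 0.88   (28-day strength contribution)
  1x1 + 1x2 + 1x3 + 1x4 ≥ 3.01   (fines)
  x1, x2, x3, x4 ≥ 0.
At the optimum only natural pozzolan is positive (fly ash, silica fume, metakaolin = 0). Binding constraint: fines.
That vertex is x4 = 3.01.
Cost = 0.074·3.01 = 0.22274.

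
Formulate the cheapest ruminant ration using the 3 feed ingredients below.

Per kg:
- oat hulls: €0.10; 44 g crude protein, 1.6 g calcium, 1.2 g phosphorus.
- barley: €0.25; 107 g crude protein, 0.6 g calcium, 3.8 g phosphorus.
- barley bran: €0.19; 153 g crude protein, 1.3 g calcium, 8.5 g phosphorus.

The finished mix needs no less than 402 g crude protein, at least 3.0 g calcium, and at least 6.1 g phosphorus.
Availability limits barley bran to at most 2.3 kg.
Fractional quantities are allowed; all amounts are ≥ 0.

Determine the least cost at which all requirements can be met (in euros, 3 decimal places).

Treat it as an LP. Let x1 = kg of oat hulls, x2 = kg of barley, x3 = kg of barley bran.
min 0.1x1 + 0.25x2 + 0.19x3 subject to:
  44x1 + 107x2 + 153x3 ≥ 402   (crude protein)
  1.6x1 + 0.6x2 + 1.3x3 ≥ 3   (calcium)
  1.2x1 + 3.8x2 + 8.5x3 ≥ 6.1   (phosphorus)
  x3 ≤ 2.3
  x1, x2, x3 ≥ 0.
At the optimum only oat hulls, barley bran are positive (barley = 0). The crude protein and the barley bran cap requirements are met with equality.
That vertex is x1 = 1.139, x3 = 2.3.
Cost = 0.1·1.139 + 0.19·2.3 = 0.55090.

€0.551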